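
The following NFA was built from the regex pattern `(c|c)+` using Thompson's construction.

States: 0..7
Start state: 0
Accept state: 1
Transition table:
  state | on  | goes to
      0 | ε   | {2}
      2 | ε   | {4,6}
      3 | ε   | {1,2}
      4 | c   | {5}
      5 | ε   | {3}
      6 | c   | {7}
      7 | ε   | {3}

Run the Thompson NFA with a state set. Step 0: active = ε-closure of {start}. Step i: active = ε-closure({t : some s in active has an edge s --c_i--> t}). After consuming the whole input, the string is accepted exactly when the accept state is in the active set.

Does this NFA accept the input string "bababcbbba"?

Answer: REJECT

Steps:
start: ε-closure({0}) = {0,2,4,6}
'b' @ 1: {}  — dead — no transitions
rest 'ababcbbba' ignored (set empty)
after full input: {}  (accept=1 not in)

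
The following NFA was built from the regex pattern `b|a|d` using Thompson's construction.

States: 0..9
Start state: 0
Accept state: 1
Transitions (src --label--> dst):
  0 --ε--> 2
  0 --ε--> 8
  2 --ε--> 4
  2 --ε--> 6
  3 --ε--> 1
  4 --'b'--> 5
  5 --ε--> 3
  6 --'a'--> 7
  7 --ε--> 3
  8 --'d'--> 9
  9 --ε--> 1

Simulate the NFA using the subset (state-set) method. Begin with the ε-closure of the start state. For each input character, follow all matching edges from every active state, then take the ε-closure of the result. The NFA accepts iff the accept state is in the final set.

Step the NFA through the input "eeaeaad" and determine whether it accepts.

S₀ = ε-closure({0}) = {0,2,4,6,8}
'e' @ 1: {}  — no active states
rest 'eaeaad' ignored (set empty)
after full input: {}  (accept=1 not in)

Answer: REJECT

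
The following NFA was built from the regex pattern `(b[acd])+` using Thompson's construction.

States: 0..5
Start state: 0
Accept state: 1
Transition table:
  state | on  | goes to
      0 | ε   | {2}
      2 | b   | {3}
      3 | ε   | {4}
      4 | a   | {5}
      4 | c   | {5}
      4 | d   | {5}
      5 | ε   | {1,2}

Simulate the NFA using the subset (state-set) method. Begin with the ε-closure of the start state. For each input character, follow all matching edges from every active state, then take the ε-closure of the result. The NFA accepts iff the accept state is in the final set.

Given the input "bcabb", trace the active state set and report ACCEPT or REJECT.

Answer: REJECT

Derivation:
initial (ε-close {0}): {0,2}
'b' @ 1: {3,4}
'c' @ 2: {1,2,5}  ✓accept
'a' @ 3: {}  — no active states
rest 'bb' ignored (set empty)
final: {}; accept 1 not in set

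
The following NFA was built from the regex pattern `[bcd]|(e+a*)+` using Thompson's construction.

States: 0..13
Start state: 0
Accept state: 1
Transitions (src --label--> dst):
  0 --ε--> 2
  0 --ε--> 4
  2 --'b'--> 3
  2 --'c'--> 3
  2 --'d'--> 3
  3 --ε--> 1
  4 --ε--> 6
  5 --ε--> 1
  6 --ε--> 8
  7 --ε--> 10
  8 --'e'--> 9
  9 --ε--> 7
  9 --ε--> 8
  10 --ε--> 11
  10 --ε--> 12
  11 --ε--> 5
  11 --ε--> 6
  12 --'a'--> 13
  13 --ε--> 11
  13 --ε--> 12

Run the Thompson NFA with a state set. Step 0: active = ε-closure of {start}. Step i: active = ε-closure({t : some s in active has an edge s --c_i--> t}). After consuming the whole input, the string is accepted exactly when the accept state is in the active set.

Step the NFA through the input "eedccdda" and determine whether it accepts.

Answer: REJECT

Steps:
start: ε-closure({0}) = {0,2,4,6,8}
'e' @ 1: {1,5,6,7,8,9,10,11,12}  [accepting]
'e' @ 2: {1,5,6,7,8,9,10,11,12}  [accepting]
'd' @ 3: {}  — state set empty
rest 'ccdda' ignored (set empty)
final: {}; accept 1 not in set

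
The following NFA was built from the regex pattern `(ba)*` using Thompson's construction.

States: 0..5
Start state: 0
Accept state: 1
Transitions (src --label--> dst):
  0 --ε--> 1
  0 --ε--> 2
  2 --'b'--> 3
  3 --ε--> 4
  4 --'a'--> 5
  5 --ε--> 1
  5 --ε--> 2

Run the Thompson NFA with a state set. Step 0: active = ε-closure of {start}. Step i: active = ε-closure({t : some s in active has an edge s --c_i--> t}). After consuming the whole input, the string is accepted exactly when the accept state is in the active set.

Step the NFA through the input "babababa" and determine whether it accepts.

Answer: ACCEPT

Steps:
start: ε-closure({0}) = {0,1,2}
'b' @ 1: {3,4}
'a' @ 2: {1,2,5}  ✓accept
'b' @ 3: {3,4}
'a' @ 4: {1,2,5}  ✓accept
'b' @ 5: {3,4}
'a' @ 6: {1,2,5}  ✓accept
'b' @ 7: {3,4}
'a' @ 8: {1,2,5}  ✓accept
final: {1,2,5}; accept 1 in set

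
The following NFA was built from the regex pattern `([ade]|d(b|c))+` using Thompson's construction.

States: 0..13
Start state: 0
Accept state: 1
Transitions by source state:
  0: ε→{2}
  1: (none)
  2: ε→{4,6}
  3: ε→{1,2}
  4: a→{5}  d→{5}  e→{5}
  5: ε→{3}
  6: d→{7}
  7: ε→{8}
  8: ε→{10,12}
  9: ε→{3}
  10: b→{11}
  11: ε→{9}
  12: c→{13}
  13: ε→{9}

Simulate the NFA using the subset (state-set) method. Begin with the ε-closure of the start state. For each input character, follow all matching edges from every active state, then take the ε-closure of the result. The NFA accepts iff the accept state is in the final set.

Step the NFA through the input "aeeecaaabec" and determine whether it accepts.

Answer: REJECT

Derivation:
initial (ε-close {0}): {0,2,4,6}
'a' @ 1: {1,2,3,4,5,6}  ✓accept
'e' @ 2: {1,2,3,4,5,6}  ✓accept
'e' @ 3: {1,2,3,4,5,6}  ✓accept
'e' @ 4: {1,2,3,4,5,6}  ✓accept
'c' @ 5: {}  — no active states
rest 'aaabec' ignored (set empty)
final: {}; accept 1 not in set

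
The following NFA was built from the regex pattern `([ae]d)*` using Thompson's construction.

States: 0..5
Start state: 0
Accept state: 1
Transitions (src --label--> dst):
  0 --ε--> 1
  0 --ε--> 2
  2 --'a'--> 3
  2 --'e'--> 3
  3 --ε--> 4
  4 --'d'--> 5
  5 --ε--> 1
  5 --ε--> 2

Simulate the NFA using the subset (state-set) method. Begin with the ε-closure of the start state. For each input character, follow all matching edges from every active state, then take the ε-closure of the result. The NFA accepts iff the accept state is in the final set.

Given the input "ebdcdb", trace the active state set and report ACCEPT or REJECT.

start: ε-closure({0}) = {0,1,2}
'e' @ 1: {3,4}
'b' @ 2: {}  — dead — no transitions
rest 'dcdb' ignored (set empty)
after full input: {}  (accept=1 not in)

Answer: REJECT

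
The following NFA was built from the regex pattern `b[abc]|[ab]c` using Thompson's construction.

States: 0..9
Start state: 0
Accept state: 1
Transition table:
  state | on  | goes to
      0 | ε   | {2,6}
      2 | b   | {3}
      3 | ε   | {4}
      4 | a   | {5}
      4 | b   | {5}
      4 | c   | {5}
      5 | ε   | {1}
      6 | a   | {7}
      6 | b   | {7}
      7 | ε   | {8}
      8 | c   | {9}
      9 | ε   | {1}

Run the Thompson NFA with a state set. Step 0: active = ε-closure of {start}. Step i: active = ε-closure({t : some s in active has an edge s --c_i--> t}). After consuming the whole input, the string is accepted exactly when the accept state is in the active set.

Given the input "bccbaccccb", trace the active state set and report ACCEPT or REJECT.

Answer: REJECT

Trace:
start: ε-closure({0}) = {0,2,6}
'b' @ 1: {3,4,7,8}
'c' @ 2: {1,5,9}  ✓accept
'c' @ 3: {}  — state set empty
rest 'baccccb' ignored (set empty)
after full input: {}  (accept=1 not in)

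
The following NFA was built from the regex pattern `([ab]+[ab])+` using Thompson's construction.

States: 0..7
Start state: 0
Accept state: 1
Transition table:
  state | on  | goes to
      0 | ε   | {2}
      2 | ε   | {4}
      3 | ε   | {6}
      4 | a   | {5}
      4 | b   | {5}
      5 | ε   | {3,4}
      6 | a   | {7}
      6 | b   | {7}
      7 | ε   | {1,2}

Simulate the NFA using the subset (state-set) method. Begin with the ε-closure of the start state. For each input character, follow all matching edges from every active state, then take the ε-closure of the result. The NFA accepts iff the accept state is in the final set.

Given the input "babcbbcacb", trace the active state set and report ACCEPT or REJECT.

Answer: REJECT

Trace:
initial (ε-close {0}): {0,2,4}
'b' @ 1: {3,4,5,6}
'a' @ 2: {1,2,3,4,5,6,7}  ✓accept
'b' @ 3: {1,2,3,4,5,6,7}  ✓accept
'c' @ 4: {}  — no active states
rest 'bbcacb' ignored (set empty)
end set {} — state 1 not in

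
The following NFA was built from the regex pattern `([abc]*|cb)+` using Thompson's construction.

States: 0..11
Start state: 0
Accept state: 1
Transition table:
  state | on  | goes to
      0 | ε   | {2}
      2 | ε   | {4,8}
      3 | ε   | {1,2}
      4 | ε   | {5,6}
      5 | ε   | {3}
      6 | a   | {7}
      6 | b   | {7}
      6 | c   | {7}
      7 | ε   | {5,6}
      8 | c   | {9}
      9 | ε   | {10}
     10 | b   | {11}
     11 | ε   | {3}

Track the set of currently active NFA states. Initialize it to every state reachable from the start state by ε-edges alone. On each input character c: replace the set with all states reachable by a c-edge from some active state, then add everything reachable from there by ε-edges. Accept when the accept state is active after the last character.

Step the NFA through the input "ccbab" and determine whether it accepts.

initial (ε-close {0}): {0,1,2,3,4,5,6,8}
'c' @ 1: {1,2,3,4,5,6,7,8,9,10}  ✓accept
'c' @ 2: {1,2,3,4,5,6,7,8,9,10}  ✓accept
'b' @ 3: {1,2,3,4,5,6,7,8,11}  ✓accept
'a' @ 4: {1,2,3,4,5,6,7,8}  ✓accept
'b' @ 5: {1,2,3,4,5,6,7,8}  ✓accept
end set {1,2,3,4,5,6,7,8} — state 1 in

Answer: ACCEPT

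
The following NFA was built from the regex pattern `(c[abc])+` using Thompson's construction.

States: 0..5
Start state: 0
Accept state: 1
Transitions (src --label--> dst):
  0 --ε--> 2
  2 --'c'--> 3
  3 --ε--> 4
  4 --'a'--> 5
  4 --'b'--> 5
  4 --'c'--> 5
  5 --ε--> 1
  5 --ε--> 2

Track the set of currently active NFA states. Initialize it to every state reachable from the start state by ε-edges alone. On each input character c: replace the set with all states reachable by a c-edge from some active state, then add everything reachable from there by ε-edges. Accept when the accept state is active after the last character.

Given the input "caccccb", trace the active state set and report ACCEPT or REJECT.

S₀ = ε-closure({0}) = {0,2}
'c' @ 1: {3,4}
'a' @ 2: {1,2,5}  [accepting]
'c' @ 3: {3,4}
'c' @ 4: {1,2,5}  [accepting]
'c' @ 5: {3,4}
'c' @ 6: {1,2,5}  [accepting]
'b' @ 7: {}  — state set empty
final: {}; accept 1 not in set

Answer: REJECT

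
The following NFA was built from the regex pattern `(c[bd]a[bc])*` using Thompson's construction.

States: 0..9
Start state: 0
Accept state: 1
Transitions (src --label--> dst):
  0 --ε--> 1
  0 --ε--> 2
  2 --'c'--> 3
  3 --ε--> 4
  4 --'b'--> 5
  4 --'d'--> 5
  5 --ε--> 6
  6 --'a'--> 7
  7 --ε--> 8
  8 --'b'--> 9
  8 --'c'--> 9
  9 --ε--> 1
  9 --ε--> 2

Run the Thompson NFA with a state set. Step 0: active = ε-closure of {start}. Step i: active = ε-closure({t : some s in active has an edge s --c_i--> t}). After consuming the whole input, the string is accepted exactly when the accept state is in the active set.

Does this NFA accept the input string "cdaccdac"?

S₀ = ε-closure({0}) = {0,1,2}
'c' @ 1: {3,4}
'd' @ 2: {5,6}
'a' @ 3: {7,8}
'c' @ 4: {1,2,9}  [accepting]
'c' @ 5: {3,4}
'd' @ 6: {5,6}
'a' @ 7: {7,8}
'c' @ 8: {1,2,9}  [accepting]
end set {1,2,9} — state 1 in

Answer: ACCEPT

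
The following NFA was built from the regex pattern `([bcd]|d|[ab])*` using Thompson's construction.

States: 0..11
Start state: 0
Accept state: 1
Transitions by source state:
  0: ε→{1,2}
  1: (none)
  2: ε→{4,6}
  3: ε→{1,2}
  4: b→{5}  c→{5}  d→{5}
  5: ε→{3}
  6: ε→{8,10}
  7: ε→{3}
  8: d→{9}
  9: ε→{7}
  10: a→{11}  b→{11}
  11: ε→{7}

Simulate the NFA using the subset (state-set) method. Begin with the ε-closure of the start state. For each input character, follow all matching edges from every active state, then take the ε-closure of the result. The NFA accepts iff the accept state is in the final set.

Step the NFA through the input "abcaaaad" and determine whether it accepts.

Answer: ACCEPT

Steps:
initial (ε-close {0}): {0,1,2,4,6,8,10}
'a' @ 1: {1,2,3,4,6,7,8,10,11}  ✓accept
'b' @ 2: {1,2,3,4,5,6,7,8,10,11}  ✓accept
'c' @ 3: {1,2,3,4,5,6,8,10}  ✓accept
'a' @ 4: {1,2,3,4,6,7,8,10,11}  ✓accept
'a' @ 5: {1,2,3,4,6,7,8,10,11}  ✓accept
'a' @ 6: {1,2,3,4,6,7,8,10,11}  ✓accept
'a' @ 7: {1,2,3,4,6,7,8,10,11}  ✓accept
'd' @ 8: {1,2,3,4,5,6,7,8,9,10}  ✓accept
final: {1,2,3,4,5,6,7,8,9,10}; accept 1 in set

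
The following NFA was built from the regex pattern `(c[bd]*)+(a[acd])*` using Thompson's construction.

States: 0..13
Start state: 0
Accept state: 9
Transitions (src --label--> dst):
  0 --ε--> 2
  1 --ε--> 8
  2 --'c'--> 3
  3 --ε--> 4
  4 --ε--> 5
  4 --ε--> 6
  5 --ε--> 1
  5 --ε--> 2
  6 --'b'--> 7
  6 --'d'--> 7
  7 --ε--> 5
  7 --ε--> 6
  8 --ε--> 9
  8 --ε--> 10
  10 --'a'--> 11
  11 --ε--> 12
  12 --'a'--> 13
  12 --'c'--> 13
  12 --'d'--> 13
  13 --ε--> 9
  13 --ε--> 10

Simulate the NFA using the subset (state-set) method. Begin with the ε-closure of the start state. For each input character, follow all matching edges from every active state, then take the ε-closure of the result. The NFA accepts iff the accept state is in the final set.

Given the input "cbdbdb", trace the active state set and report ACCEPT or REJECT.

S₀ = ε-closure({0}) = {0,2}
'c' @ 1: {1,2,3,4,5,6,8,9,10}  [accepting]
'b' @ 2: {1,2,5,6,7,8,9,10}  [accepting]
'd' @ 3: {1,2,5,6,7,8,9,10}  [accepting]
'b' @ 4: {1,2,5,6,7,8,9,10}  [accepting]
'd' @ 5: {1,2,5,6,7,8,9,10}  [accepting]
'b' @ 6: {1,2,5,6,7,8,9,10}  [accepting]
end set {1,2,5,6,7,8,9,10} — state 9 in

Answer: ACCEPT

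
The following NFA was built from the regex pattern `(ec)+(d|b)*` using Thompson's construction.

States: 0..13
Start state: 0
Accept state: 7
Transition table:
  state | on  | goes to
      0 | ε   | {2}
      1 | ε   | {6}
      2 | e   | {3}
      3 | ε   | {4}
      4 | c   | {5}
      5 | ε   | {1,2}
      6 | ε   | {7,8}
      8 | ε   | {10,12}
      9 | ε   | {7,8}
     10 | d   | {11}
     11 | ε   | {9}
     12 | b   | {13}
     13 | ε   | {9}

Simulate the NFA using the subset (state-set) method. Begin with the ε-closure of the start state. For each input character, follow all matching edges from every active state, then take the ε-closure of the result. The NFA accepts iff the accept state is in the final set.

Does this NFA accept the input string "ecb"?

Answer: ACCEPT

Steps:
initial (ε-close {0}): {0,2}
'e' @ 1: {3,4}
'c' @ 2: {1,2,5,6,7,8,10,12}  [accepting]
'b' @ 3: {7,8,9,10,12,13}  [accepting]
after full input: {7,8,9,10,12,13}  (accept=7 in)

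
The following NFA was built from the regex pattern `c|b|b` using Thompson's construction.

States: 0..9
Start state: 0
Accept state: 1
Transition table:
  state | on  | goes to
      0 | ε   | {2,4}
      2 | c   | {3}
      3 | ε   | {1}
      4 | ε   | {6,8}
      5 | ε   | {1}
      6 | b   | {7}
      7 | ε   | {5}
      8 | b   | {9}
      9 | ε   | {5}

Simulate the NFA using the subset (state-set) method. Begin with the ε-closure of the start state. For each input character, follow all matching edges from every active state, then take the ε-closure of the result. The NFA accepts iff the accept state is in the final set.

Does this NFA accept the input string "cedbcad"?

Answer: REJECT

Steps:
initial (ε-close {0}): {0,2,4,6,8}
'c' @ 1: {1,3}  (accept∈set)
'e' @ 2: {}  — no active states
rest 'dbcad' ignored (set empty)
end set {} — state 1 not in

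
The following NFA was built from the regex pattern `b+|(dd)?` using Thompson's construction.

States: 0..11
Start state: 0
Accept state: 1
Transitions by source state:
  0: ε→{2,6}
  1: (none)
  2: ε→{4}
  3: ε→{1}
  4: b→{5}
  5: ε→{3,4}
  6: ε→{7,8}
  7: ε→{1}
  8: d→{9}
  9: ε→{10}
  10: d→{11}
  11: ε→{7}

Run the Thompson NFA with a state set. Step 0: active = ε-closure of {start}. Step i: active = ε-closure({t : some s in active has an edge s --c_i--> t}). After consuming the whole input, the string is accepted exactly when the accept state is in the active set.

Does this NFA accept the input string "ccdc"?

Answer: REJECT

Derivation:
S₀ = ε-closure({0}) = {0,1,2,4,6,7,8}
'c' @ 1: {}  — state set empty
rest 'cdc' ignored (set empty)
after full input: {}  (accept=1 not in)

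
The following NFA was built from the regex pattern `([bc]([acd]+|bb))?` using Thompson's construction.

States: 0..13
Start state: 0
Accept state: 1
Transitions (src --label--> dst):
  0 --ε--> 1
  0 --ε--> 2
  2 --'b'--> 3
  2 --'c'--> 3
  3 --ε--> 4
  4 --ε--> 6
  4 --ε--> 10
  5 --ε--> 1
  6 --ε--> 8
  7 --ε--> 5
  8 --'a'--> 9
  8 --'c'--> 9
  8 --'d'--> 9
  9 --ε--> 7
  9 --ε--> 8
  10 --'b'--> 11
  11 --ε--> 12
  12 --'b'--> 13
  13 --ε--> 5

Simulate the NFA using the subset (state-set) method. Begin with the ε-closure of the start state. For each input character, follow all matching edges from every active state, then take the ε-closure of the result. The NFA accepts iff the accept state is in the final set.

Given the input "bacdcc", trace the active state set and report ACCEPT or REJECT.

start: ε-closure({0}) = {0,1,2}
'b' @ 1: {3,4,6,8,10}
'a' @ 2: {1,5,7,8,9}  ✓accept
'c' @ 3: {1,5,7,8,9}  ✓accept
'd' @ 4: {1,5,7,8,9}  ✓accept
'c' @ 5: {1,5,7,8,9}  ✓accept
'c' @ 6: {1,5,7,8,9}  ✓accept
end set {1,5,7,8,9} — state 1 in

Answer: ACCEPT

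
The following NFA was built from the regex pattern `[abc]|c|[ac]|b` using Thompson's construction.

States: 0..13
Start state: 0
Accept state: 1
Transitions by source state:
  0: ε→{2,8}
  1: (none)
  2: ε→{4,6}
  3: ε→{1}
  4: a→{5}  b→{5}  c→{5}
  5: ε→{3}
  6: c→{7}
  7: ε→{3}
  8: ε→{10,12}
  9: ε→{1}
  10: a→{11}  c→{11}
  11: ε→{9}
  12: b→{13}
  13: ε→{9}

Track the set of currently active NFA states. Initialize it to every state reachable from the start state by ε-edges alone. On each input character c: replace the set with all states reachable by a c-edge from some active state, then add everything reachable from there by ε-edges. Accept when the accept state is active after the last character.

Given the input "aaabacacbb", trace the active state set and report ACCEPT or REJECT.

Answer: REJECT

Steps:
initial (ε-close {0}): {0,2,4,6,8,10,12}
'a' @ 1: {1,3,5,9,11}  ✓accept
'a' @ 2: {}  — dead — no transitions
rest 'abacacbb' ignored (set empty)
after full input: {}  (accept=1 not in)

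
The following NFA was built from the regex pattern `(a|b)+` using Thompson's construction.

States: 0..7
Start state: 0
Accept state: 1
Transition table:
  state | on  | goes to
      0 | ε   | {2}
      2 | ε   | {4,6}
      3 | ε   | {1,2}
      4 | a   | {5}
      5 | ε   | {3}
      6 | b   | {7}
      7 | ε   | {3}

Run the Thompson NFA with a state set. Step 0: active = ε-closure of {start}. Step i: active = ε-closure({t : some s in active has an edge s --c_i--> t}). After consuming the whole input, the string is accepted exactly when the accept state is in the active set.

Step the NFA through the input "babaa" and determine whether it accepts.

start: ε-closure({0}) = {0,2,4,6}
'b' @ 1: {1,2,3,4,6,7}  ✓accept
'a' @ 2: {1,2,3,4,5,6}  ✓accept
'b' @ 3: {1,2,3,4,6,7}  ✓accept
'a' @ 4: {1,2,3,4,5,6}  ✓accept
'a' @ 5: {1,2,3,4,5,6}  ✓accept
end set {1,2,3,4,5,6} — state 1 in

Answer: ACCEPT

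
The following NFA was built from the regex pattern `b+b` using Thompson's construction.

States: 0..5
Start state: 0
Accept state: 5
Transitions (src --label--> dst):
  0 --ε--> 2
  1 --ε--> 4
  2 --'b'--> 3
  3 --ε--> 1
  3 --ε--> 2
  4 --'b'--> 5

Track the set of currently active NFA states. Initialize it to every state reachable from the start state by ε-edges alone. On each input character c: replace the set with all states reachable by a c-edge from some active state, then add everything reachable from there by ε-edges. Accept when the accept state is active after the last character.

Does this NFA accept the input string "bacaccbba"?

Answer: REJECT

Trace:
initial (ε-close {0}): {0,2}
'b' @ 1: {1,2,3,4}
'a' @ 2: {}  — state set empty
rest 'caccbba' ignored (set empty)
final: {}; accept 5 not in set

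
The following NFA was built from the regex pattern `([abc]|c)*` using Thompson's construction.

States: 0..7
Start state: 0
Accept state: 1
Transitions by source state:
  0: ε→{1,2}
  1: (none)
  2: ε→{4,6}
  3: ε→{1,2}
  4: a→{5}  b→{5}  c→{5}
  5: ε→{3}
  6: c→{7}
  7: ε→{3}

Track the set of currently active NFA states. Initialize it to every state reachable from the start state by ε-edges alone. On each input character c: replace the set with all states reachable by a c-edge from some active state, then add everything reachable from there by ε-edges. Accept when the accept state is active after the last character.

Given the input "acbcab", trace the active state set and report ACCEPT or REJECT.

Answer: ACCEPT

Derivation:
start: ε-closure({0}) = {0,1,2,4,6}
'a' @ 1: {1,2,3,4,5,6}  (accept∈set)
'c' @ 2: {1,2,3,4,5,6,7}  (accept∈set)
'b' @ 3: {1,2,3,4,5,6}  (accept∈set)
'c' @ 4: {1,2,3,4,5,6,7}  (accept∈set)
'a' @ 5: {1,2,3,4,5,6}  (accept∈set)
'b' @ 6: {1,2,3,4,5,6}  (accept∈set)
after full input: {1,2,3,4,5,6}  (accept=1 in)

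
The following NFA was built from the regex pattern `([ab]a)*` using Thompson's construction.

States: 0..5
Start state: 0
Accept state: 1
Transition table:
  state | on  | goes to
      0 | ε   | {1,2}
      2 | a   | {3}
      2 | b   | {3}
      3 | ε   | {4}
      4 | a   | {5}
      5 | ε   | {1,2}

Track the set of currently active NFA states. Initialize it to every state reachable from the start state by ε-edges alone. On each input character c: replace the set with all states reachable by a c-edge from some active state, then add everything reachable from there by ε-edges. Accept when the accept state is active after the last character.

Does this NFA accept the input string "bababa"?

Answer: ACCEPT

Steps:
S₀ = ε-closure({0}) = {0,1,2}
'b' @ 1: {3,4}
'a' @ 2: {1,2,5}  [accepting]
'b' @ 3: {3,4}
'a' @ 4: {1,2,5}  [accepting]
'b' @ 5: {3,4}
'a' @ 6: {1,2,5}  [accepting]
end set {1,2,5} — state 1 in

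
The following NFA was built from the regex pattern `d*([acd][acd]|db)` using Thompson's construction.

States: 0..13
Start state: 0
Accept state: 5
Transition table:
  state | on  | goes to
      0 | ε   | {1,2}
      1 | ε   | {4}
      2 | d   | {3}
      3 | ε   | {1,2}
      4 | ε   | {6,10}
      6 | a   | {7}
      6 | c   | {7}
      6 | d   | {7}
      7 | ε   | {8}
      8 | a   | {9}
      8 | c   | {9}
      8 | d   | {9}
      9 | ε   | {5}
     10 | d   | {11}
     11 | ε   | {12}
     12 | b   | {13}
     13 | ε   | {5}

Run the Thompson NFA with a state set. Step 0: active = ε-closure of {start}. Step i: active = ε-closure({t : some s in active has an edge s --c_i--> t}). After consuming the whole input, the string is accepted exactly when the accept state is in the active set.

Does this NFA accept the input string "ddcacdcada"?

Answer: REJECT

Derivation:
start: ε-closure({0}) = {0,1,2,4,6,10}
'd' @ 1: {1,2,3,4,6,7,8,10,11,12}
'd' @ 2: {1,2,3,4,5,6,7,8,9,10,11,12}  [accepting]
'c' @ 3: {5,7,8,9}  [accepting]
'a' @ 4: {5,9}  [accepting]
'c' @ 5: {}  — state set empty
rest 'dcada' ignored (set empty)
final: {}; accept 5 not in set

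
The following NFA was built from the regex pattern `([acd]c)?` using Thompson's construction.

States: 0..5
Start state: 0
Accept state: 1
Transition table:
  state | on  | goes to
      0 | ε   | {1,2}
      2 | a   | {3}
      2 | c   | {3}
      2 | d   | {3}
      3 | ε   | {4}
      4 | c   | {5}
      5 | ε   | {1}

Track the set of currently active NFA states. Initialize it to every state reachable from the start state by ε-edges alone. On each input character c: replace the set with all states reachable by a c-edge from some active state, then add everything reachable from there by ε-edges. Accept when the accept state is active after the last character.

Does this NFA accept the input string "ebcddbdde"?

Answer: REJECT

Derivation:
S₀ = ε-closure({0}) = {0,1,2}
'e' @ 1: {}  — dead — no transitions
rest 'bcddbdde' ignored (set empty)
end set {} — state 1 not in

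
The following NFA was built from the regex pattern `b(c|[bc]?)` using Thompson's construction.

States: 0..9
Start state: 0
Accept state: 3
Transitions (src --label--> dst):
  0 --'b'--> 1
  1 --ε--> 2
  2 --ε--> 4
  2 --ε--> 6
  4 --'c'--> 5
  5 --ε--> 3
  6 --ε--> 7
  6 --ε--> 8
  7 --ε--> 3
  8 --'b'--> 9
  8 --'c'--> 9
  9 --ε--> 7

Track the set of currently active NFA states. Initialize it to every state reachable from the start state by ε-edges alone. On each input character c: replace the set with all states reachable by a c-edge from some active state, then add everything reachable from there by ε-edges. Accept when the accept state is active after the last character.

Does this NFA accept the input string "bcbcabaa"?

initial (ε-close {0}): {0}
'b' @ 1: {1,2,3,4,6,7,8}  (accept∈set)
'c' @ 2: {3,5,7,9}  (accept∈set)
'b' @ 3: {}  — state set empty
rest 'cabaa' ignored (set empty)
end set {} — state 3 not in

Answer: REJECT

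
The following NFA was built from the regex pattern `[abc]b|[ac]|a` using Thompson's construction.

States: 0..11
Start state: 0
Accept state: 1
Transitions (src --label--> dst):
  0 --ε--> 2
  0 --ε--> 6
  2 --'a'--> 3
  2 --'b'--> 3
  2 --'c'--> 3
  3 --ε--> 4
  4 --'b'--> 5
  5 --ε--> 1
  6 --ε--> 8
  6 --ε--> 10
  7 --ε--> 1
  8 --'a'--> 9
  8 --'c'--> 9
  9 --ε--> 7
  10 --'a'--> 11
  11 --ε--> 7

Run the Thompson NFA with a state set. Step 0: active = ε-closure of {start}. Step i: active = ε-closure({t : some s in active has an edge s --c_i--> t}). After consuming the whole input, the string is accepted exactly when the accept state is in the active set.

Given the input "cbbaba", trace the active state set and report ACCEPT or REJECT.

S₀ = ε-closure({0}) = {0,2,6,8,10}
'c' @ 1: {1,3,4,7,9}  [accepting]
'b' @ 2: {1,5}  [accepting]
'b' @ 3: {}  — state set empty
rest 'aba' ignored (set empty)
end set {} — state 1 not in

Answer: REJECT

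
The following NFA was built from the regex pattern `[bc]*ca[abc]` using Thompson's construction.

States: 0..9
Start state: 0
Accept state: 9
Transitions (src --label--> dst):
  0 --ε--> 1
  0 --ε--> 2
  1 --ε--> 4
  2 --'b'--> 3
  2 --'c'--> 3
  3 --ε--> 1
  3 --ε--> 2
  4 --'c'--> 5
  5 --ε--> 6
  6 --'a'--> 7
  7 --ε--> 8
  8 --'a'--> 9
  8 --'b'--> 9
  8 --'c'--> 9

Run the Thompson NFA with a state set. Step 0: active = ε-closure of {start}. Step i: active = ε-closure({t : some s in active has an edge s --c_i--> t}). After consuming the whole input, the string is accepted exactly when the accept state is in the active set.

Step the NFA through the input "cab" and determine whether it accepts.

initial (ε-close {0}): {0,1,2,4}
'c' @ 1: {1,2,3,4,5,6}
'a' @ 2: {7,8}
'b' @ 3: {9}  (accept∈set)
after full input: {9}  (accept=9 in)

Answer: ACCEPT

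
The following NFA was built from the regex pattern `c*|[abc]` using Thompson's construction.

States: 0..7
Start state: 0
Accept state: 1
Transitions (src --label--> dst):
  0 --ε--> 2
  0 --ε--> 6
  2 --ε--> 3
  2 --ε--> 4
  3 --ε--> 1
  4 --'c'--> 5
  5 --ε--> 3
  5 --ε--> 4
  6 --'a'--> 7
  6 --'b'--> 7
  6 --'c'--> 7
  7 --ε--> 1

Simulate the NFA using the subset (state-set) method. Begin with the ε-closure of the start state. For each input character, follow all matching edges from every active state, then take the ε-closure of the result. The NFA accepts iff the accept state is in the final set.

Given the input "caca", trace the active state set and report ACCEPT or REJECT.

Answer: REJECT

Derivation:
start: ε-closure({0}) = {0,1,2,3,4,6}
'c' @ 1: {1,3,4,5,7}  [accepting]
'a' @ 2: {}  — dead — no transitions
rest 'ca' ignored (set empty)
final: {}; accept 1 not in set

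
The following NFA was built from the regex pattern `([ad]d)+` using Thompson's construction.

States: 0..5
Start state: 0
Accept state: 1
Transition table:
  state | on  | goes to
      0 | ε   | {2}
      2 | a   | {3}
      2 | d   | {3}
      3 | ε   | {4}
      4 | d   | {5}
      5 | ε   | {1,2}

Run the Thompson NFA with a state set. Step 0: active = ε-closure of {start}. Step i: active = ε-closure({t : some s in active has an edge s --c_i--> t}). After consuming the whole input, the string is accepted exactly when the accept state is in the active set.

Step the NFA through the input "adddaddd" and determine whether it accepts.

Answer: ACCEPT

Steps:
initial (ε-close {0}): {0,2}
'a' @ 1: {3,4}
'd' @ 2: {1,2,5}  (accept∈set)
'd' @ 3: {3,4}
'd' @ 4: {1,2,5}  (accept∈set)
'a' @ 5: {3,4}
'd' @ 6: {1,2,5}  (accept∈set)
'd' @ 7: {3,4}
'd' @ 8: {1,2,5}  (accept∈set)
final: {1,2,5}; accept 1 in set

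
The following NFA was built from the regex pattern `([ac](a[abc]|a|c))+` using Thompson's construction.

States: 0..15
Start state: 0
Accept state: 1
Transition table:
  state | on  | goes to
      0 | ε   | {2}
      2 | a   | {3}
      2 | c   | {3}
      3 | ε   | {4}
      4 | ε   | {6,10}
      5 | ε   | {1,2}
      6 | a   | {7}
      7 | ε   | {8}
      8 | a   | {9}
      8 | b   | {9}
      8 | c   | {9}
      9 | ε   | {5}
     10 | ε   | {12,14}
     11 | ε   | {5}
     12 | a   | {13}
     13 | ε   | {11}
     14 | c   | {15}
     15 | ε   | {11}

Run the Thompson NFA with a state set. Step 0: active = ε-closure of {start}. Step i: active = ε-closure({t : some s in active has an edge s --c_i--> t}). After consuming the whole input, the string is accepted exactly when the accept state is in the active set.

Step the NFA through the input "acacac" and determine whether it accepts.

Answer: ACCEPT

Derivation:
S₀ = ε-closure({0}) = {0,2}
'a' @ 1: {3,4,6,10,12,14}
'c' @ 2: {1,2,5,11,15}  [accepting]
'a' @ 3: {3,4,6,10,12,14}
'c' @ 4: {1,2,5,11,15}  [accepting]
'a' @ 5: {3,4,6,10,12,14}
'c' @ 6: {1,2,5,11,15}  [accepting]
after full input: {1,2,5,11,15}  (accept=1 in)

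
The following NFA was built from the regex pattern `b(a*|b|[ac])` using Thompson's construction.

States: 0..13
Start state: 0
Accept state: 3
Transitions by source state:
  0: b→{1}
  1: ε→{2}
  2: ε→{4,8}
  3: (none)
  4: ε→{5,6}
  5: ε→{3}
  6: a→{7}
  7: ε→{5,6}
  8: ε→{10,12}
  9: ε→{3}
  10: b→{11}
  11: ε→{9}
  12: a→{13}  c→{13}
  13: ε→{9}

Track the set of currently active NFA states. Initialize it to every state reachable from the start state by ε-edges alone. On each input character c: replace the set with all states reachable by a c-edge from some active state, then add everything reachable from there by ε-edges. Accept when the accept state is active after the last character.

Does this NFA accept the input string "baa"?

S₀ = ε-closure({0}) = {0}
'b' @ 1: {1,2,3,4,5,6,8,10,12}  [accepting]
'a' @ 2: {3,5,6,7,9,13}  [accepting]
'a' @ 3: {3,5,6,7}  [accepting]
after full input: {3,5,6,7}  (accept=3 in)

Answer: ACCEPT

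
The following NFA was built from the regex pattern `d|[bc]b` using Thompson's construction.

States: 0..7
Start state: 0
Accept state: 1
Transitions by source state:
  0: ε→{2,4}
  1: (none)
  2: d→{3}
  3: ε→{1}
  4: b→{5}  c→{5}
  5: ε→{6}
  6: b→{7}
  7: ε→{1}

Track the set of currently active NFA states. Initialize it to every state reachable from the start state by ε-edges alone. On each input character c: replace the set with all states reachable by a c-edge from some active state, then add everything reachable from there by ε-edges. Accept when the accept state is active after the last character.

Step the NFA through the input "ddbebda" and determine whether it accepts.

Answer: REJECT

Trace:
S₀ = ε-closure({0}) = {0,2,4}
'd' @ 1: {1,3}  [accepting]
'd' @ 2: {}  — no active states
rest 'bebda' ignored (set empty)
after full input: {}  (accept=1 not in)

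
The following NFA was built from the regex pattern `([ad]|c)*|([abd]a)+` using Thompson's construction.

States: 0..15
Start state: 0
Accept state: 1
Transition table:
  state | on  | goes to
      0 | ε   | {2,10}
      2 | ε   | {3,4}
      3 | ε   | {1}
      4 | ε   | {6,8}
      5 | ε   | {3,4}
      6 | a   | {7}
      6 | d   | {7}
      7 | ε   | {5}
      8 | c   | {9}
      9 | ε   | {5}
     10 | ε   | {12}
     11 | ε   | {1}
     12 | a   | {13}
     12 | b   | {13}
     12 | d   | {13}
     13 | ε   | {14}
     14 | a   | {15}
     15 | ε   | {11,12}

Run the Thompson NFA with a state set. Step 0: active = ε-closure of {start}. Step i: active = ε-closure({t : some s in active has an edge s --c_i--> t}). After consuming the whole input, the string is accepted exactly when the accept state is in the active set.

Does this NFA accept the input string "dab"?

S₀ = ε-closure({0}) = {0,1,2,3,4,6,8,10,12}
'd' @ 1: {1,3,4,5,6,7,8,13,14}  [accepting]
'a' @ 2: {1,3,4,5,6,7,8,11,12,15}  [accepting]
'b' @ 3: {13,14}
end set {13,14} — state 1 not in

Answer: REJECT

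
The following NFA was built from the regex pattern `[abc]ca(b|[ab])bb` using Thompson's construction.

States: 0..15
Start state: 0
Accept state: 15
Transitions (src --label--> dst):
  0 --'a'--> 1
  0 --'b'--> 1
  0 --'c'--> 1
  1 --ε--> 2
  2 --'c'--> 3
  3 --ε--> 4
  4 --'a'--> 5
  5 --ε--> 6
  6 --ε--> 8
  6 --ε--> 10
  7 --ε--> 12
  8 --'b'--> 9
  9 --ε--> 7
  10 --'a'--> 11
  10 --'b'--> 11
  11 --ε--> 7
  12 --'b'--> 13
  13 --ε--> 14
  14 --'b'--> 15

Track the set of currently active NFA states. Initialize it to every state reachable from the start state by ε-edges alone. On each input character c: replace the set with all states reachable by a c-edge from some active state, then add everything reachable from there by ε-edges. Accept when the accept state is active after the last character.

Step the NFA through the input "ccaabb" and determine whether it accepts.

Answer: ACCEPT

Derivation:
start: ε-closure({0}) = {0}
'c' @ 1: {1,2}
'c' @ 2: {3,4}
'a' @ 3: {5,6,8,10}
'a' @ 4: {7,11,12}
'b' @ 5: {13,14}
'b' @ 6: {15}  (accept∈set)
end set {15} — state 15 in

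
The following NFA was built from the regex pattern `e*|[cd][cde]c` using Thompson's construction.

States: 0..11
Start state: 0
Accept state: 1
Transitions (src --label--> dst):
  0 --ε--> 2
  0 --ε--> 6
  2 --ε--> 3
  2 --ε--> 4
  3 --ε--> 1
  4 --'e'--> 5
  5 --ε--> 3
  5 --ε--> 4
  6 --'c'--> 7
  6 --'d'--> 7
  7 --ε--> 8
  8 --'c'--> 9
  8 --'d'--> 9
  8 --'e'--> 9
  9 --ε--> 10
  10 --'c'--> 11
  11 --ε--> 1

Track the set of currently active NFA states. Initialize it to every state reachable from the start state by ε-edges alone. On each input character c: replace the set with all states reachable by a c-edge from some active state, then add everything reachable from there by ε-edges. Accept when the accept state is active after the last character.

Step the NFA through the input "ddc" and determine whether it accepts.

Answer: ACCEPT

Steps:
start: ε-closure({0}) = {0,1,2,3,4,6}
'd' @ 1: {7,8}
'd' @ 2: {9,10}
'c' @ 3: {1,11}  (accept∈set)
end set {1,11} — state 1 in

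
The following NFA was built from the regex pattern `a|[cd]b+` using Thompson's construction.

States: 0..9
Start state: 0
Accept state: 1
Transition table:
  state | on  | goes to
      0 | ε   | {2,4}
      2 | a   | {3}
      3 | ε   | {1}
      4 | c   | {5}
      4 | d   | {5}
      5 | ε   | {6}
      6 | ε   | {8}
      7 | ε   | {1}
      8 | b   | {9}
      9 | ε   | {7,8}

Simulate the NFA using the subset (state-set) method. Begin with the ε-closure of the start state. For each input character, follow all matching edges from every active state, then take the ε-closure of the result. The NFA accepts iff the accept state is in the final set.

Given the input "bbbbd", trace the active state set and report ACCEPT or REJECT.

Answer: REJECT

Trace:
start: ε-closure({0}) = {0,2,4}
'b' @ 1: {}  — state set empty
rest 'bbbd' ignored (set empty)
final: {}; accept 1 not in set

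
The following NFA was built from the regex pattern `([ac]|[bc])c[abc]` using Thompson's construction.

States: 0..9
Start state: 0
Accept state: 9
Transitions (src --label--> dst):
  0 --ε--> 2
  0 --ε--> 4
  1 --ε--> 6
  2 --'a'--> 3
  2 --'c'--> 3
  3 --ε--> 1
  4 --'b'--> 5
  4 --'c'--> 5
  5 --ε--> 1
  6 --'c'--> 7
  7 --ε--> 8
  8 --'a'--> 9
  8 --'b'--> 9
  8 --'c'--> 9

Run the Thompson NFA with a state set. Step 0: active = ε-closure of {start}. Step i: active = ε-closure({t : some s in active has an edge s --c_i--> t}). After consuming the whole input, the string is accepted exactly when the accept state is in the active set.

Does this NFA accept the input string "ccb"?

Answer: ACCEPT

Trace:
start: ε-closure({0}) = {0,2,4}
'c' @ 1: {1,3,5,6}
'c' @ 2: {7,8}
'b' @ 3: {9}  (accept∈set)
final: {9}; accept 9 in set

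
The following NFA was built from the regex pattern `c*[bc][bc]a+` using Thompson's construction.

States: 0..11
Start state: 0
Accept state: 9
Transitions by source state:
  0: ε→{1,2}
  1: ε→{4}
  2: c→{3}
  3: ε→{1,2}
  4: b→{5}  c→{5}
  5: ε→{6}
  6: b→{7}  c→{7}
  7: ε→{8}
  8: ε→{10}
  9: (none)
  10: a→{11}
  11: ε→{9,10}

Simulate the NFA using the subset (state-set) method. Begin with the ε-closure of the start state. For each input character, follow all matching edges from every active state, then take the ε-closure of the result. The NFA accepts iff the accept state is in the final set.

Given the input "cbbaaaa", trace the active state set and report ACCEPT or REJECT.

S₀ = ε-closure({0}) = {0,1,2,4}
'c' @ 1: {1,2,3,4,5,6}
'b' @ 2: {5,6,7,8,10}
'b' @ 3: {7,8,10}
'a' @ 4: {9,10,11}  ✓accept
'a' @ 5: {9,10,11}  ✓accept
'a' @ 6: {9,10,11}  ✓accept
'a' @ 7: {9,10,11}  ✓accept
end set {9,10,11} — state 9 in

Answer: ACCEPT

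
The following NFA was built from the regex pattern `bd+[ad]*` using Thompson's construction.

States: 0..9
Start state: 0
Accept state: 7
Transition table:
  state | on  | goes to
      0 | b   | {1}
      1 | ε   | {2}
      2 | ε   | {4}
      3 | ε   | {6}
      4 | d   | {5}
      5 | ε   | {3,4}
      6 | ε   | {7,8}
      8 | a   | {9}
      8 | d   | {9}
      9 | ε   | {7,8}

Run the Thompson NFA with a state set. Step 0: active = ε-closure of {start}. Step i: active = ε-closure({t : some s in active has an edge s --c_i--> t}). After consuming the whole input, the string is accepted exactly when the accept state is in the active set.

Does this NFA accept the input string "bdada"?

Answer: ACCEPT

Derivation:
S₀ = ε-closure({0}) = {0}
'b' @ 1: {1,2,4}
'd' @ 2: {3,4,5,6,7,8}  (accept∈set)
'a' @ 3: {7,8,9}  (accept∈set)
'd' @ 4: {7,8,9}  (accept∈set)
'a' @ 5: {7,8,9}  (accept∈set)
end set {7,8,9} — state 7 in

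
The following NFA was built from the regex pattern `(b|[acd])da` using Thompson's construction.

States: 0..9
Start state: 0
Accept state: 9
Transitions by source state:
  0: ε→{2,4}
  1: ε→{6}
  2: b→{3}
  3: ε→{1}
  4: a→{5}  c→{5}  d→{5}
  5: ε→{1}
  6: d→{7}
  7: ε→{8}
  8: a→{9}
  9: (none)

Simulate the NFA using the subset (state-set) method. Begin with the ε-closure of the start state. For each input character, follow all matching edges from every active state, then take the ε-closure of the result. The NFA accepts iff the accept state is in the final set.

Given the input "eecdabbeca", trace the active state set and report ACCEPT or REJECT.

Answer: REJECT

Trace:
S₀ = ε-closure({0}) = {0,2,4}
'e' @ 1: {}  — no active states
rest 'ecdabbeca' ignored (set empty)
end set {} — state 9 not in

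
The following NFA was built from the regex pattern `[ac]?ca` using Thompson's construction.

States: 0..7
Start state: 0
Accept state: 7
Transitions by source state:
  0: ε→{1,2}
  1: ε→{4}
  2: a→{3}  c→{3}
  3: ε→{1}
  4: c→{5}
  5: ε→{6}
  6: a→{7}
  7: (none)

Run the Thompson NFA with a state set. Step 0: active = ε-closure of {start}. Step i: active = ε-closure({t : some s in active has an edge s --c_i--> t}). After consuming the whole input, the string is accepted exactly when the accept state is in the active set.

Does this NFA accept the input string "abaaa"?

Answer: REJECT

Steps:
S₀ = ε-closure({0}) = {0,1,2,4}
'a' @ 1: {1,3,4}
'b' @ 2: {}  — state set empty
rest 'aaa' ignored (set empty)
end set {} — state 7 not in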